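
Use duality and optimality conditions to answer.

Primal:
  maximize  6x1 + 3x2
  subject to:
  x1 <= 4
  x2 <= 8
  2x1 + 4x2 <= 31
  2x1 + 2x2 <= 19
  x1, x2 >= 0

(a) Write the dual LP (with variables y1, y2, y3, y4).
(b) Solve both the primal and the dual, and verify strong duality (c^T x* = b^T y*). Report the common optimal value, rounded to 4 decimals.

The standard primal-dual pair for 'max c^T x s.t. A x <= b, x >= 0' is:
  Dual:  min b^T y  s.t.  A^T y >= c,  y >= 0.

So the dual LP is:
  minimize  4y1 + 8y2 + 31y3 + 19y4
  subject to:
    y1 + 2y3 + 2y4 >= 6
    y2 + 4y3 + 2y4 >= 3
    y1, y2, y3, y4 >= 0

Solving the primal: x* = (4, 5.5).
  primal value c^T x* = 40.5.
Solving the dual: y* = (3, 0, 0, 1.5).
  dual value b^T y* = 40.5.
Strong duality: c^T x* = b^T y*. Confirmed.

40.5


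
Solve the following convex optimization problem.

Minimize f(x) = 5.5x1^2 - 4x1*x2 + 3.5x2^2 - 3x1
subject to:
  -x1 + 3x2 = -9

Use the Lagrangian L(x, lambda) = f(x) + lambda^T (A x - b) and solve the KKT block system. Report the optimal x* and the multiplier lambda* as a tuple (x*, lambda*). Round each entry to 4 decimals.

Form the Lagrangian:
  L(x, lambda) = (1/2) x^T Q x + c^T x + lambda^T (A x - b)
Stationarity (grad_x L = 0): Q x + c + A^T lambda = 0.
Primal feasibility: A x = b.

This gives the KKT block system:
  [ Q   A^T ] [ x     ]   [-c ]
  [ A    0  ] [ lambda ] = [ b ]

Solving the linear system:
  x*      = (-0.2195, -3.0732)
  lambda* = (6.878)
  f(x*)   = 31.2805

x* = (-0.2195, -3.0732), lambda* = (6.878)


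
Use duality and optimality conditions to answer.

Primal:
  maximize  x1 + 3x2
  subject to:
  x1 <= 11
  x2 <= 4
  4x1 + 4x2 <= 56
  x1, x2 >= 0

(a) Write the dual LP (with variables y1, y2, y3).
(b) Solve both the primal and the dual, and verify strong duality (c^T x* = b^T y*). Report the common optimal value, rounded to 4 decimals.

The standard primal-dual pair for 'max c^T x s.t. A x <= b, x >= 0' is:
  Dual:  min b^T y  s.t.  A^T y >= c,  y >= 0.

So the dual LP is:
  minimize  11y1 + 4y2 + 56y3
  subject to:
    y1 + 4y3 >= 1
    y2 + 4y3 >= 3
    y1, y2, y3 >= 0

Solving the primal: x* = (10, 4).
  primal value c^T x* = 22.
Solving the dual: y* = (0, 2, 0.25).
  dual value b^T y* = 22.
Strong duality: c^T x* = b^T y*. Confirmed.

22


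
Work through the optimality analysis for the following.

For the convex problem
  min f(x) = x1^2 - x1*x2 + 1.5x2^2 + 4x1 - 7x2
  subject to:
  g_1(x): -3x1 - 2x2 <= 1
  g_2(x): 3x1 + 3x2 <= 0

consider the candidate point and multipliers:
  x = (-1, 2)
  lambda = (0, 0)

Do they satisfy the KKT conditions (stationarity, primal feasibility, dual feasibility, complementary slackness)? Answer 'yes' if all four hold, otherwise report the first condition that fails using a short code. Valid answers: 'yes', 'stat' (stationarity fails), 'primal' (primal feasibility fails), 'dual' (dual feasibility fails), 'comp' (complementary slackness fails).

Gradient of f: grad f(x) = Q x + c = (0, 0)
Constraint values g_i(x) = a_i^T x - b_i:
  g_1((-1, 2)) = -2
  g_2((-1, 2)) = 3
Stationarity residual: grad f(x) + sum_i lambda_i a_i = (0, 0)
  -> stationarity OK
Primal feasibility (all g_i <= 0): FAILS
Dual feasibility (all lambda_i >= 0): OK
Complementary slackness (lambda_i * g_i(x) = 0 for all i): OK

Verdict: the first failing condition is primal_feasibility -> primal.

primal


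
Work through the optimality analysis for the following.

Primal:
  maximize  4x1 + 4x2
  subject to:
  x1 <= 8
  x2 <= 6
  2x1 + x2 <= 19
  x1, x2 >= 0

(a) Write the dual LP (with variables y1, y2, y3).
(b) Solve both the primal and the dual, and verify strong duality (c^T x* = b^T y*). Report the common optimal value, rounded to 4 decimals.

The standard primal-dual pair for 'max c^T x s.t. A x <= b, x >= 0' is:
  Dual:  min b^T y  s.t.  A^T y >= c,  y >= 0.

So the dual LP is:
  minimize  8y1 + 6y2 + 19y3
  subject to:
    y1 + 2y3 >= 4
    y2 + y3 >= 4
    y1, y2, y3 >= 0

Solving the primal: x* = (6.5, 6).
  primal value c^T x* = 50.
Solving the dual: y* = (0, 2, 2).
  dual value b^T y* = 50.
Strong duality: c^T x* = b^T y*. Confirmed.

50


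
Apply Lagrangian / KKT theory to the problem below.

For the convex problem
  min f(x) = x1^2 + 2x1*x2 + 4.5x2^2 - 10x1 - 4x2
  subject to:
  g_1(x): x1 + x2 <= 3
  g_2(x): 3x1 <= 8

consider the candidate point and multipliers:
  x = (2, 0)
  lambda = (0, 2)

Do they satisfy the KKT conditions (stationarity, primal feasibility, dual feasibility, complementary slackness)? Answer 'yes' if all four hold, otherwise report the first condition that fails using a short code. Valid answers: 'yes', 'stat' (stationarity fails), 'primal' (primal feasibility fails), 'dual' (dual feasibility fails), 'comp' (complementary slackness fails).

Gradient of f: grad f(x) = Q x + c = (-6, 0)
Constraint values g_i(x) = a_i^T x - b_i:
  g_1((2, 0)) = -1
  g_2((2, 0)) = -2
Stationarity residual: grad f(x) + sum_i lambda_i a_i = (0, 0)
  -> stationarity OK
Primal feasibility (all g_i <= 0): OK
Dual feasibility (all lambda_i >= 0): OK
Complementary slackness (lambda_i * g_i(x) = 0 for all i): FAILS

Verdict: the first failing condition is complementary_slackness -> comp.

comp


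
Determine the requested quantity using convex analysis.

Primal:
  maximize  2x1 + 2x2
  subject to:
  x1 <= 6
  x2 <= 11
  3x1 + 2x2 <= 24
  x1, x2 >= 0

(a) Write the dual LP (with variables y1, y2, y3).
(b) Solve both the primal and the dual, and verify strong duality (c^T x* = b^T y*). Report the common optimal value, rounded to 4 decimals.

The standard primal-dual pair for 'max c^T x s.t. A x <= b, x >= 0' is:
  Dual:  min b^T y  s.t.  A^T y >= c,  y >= 0.

So the dual LP is:
  minimize  6y1 + 11y2 + 24y3
  subject to:
    y1 + 3y3 >= 2
    y2 + 2y3 >= 2
    y1, y2, y3 >= 0

Solving the primal: x* = (0.6667, 11).
  primal value c^T x* = 23.3333.
Solving the dual: y* = (0, 0.6667, 0.6667).
  dual value b^T y* = 23.3333.
Strong duality: c^T x* = b^T y*. Confirmed.

23.3333


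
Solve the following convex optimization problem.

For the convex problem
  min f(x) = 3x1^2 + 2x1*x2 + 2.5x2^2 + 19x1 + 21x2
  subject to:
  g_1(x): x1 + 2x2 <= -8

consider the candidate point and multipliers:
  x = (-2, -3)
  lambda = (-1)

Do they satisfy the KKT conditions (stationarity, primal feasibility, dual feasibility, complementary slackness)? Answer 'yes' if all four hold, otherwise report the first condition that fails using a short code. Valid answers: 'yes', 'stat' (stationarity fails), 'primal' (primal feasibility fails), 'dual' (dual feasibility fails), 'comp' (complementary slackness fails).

Gradient of f: grad f(x) = Q x + c = (1, 2)
Constraint values g_i(x) = a_i^T x - b_i:
  g_1((-2, -3)) = 0
Stationarity residual: grad f(x) + sum_i lambda_i a_i = (0, 0)
  -> stationarity OK
Primal feasibility (all g_i <= 0): OK
Dual feasibility (all lambda_i >= 0): FAILS
Complementary slackness (lambda_i * g_i(x) = 0 for all i): OK

Verdict: the first failing condition is dual_feasibility -> dual.

dual


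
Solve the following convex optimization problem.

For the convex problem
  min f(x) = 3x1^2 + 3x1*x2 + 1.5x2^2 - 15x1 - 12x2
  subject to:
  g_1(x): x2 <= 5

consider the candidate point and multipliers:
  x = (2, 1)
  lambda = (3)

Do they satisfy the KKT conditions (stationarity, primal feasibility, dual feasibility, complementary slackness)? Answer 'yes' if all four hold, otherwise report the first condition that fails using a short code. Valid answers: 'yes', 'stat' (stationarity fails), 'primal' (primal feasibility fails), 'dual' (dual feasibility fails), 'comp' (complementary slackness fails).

Gradient of f: grad f(x) = Q x + c = (0, -3)
Constraint values g_i(x) = a_i^T x - b_i:
  g_1((2, 1)) = -4
Stationarity residual: grad f(x) + sum_i lambda_i a_i = (0, 0)
  -> stationarity OK
Primal feasibility (all g_i <= 0): OK
Dual feasibility (all lambda_i >= 0): OK
Complementary slackness (lambda_i * g_i(x) = 0 for all i): FAILS

Verdict: the first failing condition is complementary_slackness -> comp.

comp


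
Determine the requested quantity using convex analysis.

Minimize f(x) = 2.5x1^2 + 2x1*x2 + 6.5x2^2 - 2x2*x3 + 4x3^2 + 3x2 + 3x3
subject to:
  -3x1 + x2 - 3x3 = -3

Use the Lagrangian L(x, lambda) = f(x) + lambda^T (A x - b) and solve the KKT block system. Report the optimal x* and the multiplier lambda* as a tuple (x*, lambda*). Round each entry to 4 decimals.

Form the Lagrangian:
  L(x, lambda) = (1/2) x^T Q x + c^T x + lambda^T (A x - b)
Stationarity (grad_x L = 0): Q x + c + A^T lambda = 0.
Primal feasibility: A x = b.

This gives the KKT block system:
  [ Q   A^T ] [ x     ]   [-c ]
  [ A    0  ] [ lambda ] = [ b ]

Solving the linear system:
  x*      = (0.894, -0.4666, -0.0496)
  lambda* = (1.1789)
  f(x*)   = 0.9942

x* = (0.894, -0.4666, -0.0496), lambda* = (1.1789)


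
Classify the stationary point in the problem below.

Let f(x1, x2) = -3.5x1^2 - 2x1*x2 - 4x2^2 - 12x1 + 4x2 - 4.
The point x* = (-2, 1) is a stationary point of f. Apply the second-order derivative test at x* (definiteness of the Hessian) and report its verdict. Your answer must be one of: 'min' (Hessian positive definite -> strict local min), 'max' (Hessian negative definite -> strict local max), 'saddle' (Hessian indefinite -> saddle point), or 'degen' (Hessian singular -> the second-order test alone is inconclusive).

Compute the Hessian H = grad^2 f:
  H = [[-7, -2], [-2, -8]]
Verify stationarity: grad f(x*) = H x* + g = (0, 0).
Eigenvalues of H: -9.5616, -5.4384.
Both eigenvalues < 0, so H is negative definite -> x* is a strict local max.

max


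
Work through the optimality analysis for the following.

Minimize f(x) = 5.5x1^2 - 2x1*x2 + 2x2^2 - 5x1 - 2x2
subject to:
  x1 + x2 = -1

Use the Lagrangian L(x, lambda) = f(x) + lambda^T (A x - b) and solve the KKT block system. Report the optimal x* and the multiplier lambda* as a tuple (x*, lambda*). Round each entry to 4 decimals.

Form the Lagrangian:
  L(x, lambda) = (1/2) x^T Q x + c^T x + lambda^T (A x - b)
Stationarity (grad_x L = 0): Q x + c + A^T lambda = 0.
Primal feasibility: A x = b.

This gives the KKT block system:
  [ Q   A^T ] [ x     ]   [-c ]
  [ A    0  ] [ lambda ] = [ b ]

Solving the linear system:
  x*      = (-0.1579, -0.8421)
  lambda* = (5.0526)
  f(x*)   = 3.7632

x* = (-0.1579, -0.8421), lambda* = (5.0526)


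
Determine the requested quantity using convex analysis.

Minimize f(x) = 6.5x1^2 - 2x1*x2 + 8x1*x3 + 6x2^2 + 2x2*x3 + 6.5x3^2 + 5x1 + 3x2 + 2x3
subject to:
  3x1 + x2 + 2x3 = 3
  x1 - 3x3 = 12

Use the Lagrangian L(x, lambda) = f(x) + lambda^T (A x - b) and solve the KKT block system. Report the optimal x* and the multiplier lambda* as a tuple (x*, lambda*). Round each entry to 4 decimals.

Form the Lagrangian:
  L(x, lambda) = (1/2) x^T Q x + c^T x + lambda^T (A x - b)
Stationarity (grad_x L = 0): Q x + c + A^T lambda = 0.
Primal feasibility: A x = b.

This gives the KKT block system:
  [ Q   A^T ] [ x     ]   [-c ]
  [ A    0  ] [ lambda ] = [ b ]

Solving the linear system:
  x*      = (2.7451, 0.9348, -3.085)
  lambda* = (-2.5576, -6.4633)
  f(x*)   = 47.7963

x* = (2.7451, 0.9348, -3.085), lambda* = (-2.5576, -6.4633)


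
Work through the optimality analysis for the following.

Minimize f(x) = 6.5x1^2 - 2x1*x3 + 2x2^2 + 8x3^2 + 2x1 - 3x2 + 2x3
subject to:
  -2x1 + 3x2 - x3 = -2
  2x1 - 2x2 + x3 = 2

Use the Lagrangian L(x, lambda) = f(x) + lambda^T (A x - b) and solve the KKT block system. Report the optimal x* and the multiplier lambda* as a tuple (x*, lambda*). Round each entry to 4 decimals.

Form the Lagrangian:
  L(x, lambda) = (1/2) x^T Q x + c^T x + lambda^T (A x - b)
Stationarity (grad_x L = 0): Q x + c + A^T lambda = 0.
Primal feasibility: A x = b.

This gives the KKT block system:
  [ Q   A^T ] [ x     ]   [-c ]
  [ A    0  ] [ lambda ] = [ b ]

Solving the linear system:
  x*      = (0.8235, 0, 0.3529)
  lambda* = (-9, -15)
  f(x*)   = 7.1765

x* = (0.8235, 0, 0.3529), lambda* = (-9, -15)


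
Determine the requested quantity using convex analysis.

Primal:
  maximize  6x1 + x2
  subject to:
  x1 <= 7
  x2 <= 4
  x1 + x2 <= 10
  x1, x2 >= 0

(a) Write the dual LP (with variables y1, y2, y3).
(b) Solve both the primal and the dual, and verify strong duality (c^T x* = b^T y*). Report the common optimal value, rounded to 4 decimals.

The standard primal-dual pair for 'max c^T x s.t. A x <= b, x >= 0' is:
  Dual:  min b^T y  s.t.  A^T y >= c,  y >= 0.

So the dual LP is:
  minimize  7y1 + 4y2 + 10y3
  subject to:
    y1 + y3 >= 6
    y2 + y3 >= 1
    y1, y2, y3 >= 0

Solving the primal: x* = (7, 3).
  primal value c^T x* = 45.
Solving the dual: y* = (5, 0, 1).
  dual value b^T y* = 45.
Strong duality: c^T x* = b^T y*. Confirmed.

45


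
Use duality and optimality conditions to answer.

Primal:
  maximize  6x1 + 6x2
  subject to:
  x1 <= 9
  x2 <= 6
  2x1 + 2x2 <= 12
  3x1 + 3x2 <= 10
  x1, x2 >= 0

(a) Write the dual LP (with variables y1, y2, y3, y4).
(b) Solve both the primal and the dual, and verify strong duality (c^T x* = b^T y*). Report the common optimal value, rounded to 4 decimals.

The standard primal-dual pair for 'max c^T x s.t. A x <= b, x >= 0' is:
  Dual:  min b^T y  s.t.  A^T y >= c,  y >= 0.

So the dual LP is:
  minimize  9y1 + 6y2 + 12y3 + 10y4
  subject to:
    y1 + 2y3 + 3y4 >= 6
    y2 + 2y3 + 3y4 >= 6
    y1, y2, y3, y4 >= 0

Solving the primal: x* = (3.3333, 0).
  primal value c^T x* = 20.
Solving the dual: y* = (0, 0, 0, 2).
  dual value b^T y* = 20.
Strong duality: c^T x* = b^T y*. Confirmed.

20


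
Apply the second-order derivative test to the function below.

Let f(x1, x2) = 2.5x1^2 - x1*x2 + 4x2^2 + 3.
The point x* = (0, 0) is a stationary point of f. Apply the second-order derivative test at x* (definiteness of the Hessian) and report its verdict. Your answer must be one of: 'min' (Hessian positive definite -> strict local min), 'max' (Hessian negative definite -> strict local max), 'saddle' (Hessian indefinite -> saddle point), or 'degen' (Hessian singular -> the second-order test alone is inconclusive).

Compute the Hessian H = grad^2 f:
  H = [[5, -1], [-1, 8]]
Verify stationarity: grad f(x*) = H x* + g = (0, 0).
Eigenvalues of H: 4.6972, 8.3028.
Both eigenvalues > 0, so H is positive definite -> x* is a strict local min.

min


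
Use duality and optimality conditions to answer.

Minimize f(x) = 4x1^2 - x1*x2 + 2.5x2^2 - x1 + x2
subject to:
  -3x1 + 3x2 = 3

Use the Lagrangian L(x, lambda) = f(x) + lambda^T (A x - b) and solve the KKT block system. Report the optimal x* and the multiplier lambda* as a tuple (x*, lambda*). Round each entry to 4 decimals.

Form the Lagrangian:
  L(x, lambda) = (1/2) x^T Q x + c^T x + lambda^T (A x - b)
Stationarity (grad_x L = 0): Q x + c + A^T lambda = 0.
Primal feasibility: A x = b.

This gives the KKT block system:
  [ Q   A^T ] [ x     ]   [-c ]
  [ A    0  ] [ lambda ] = [ b ]

Solving the linear system:
  x*      = (-0.3636, 0.6364)
  lambda* = (-1.5152)
  f(x*)   = 2.7727

x* = (-0.3636, 0.6364), lambda* = (-1.5152)


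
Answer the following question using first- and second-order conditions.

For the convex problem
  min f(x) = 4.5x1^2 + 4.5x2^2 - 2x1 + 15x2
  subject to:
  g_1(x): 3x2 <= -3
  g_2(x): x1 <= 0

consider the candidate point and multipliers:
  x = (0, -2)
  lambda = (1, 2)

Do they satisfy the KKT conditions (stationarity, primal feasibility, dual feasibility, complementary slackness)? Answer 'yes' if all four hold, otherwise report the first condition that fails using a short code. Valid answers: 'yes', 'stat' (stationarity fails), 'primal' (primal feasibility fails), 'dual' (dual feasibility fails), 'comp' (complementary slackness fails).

Gradient of f: grad f(x) = Q x + c = (-2, -3)
Constraint values g_i(x) = a_i^T x - b_i:
  g_1((0, -2)) = -3
  g_2((0, -2)) = 0
Stationarity residual: grad f(x) + sum_i lambda_i a_i = (0, 0)
  -> stationarity OK
Primal feasibility (all g_i <= 0): OK
Dual feasibility (all lambda_i >= 0): OK
Complementary slackness (lambda_i * g_i(x) = 0 for all i): FAILS

Verdict: the first failing condition is complementary_slackness -> comp.

comp


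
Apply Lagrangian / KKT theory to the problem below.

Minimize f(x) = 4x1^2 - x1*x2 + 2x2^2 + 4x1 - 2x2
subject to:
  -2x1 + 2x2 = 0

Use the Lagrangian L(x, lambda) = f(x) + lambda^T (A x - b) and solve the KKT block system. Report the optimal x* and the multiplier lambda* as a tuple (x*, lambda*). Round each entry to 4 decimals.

Form the Lagrangian:
  L(x, lambda) = (1/2) x^T Q x + c^T x + lambda^T (A x - b)
Stationarity (grad_x L = 0): Q x + c + A^T lambda = 0.
Primal feasibility: A x = b.

This gives the KKT block system:
  [ Q   A^T ] [ x     ]   [-c ]
  [ A    0  ] [ lambda ] = [ b ]

Solving the linear system:
  x*      = (-0.2, -0.2)
  lambda* = (1.3)
  f(x*)   = -0.2

x* = (-0.2, -0.2), lambda* = (1.3)


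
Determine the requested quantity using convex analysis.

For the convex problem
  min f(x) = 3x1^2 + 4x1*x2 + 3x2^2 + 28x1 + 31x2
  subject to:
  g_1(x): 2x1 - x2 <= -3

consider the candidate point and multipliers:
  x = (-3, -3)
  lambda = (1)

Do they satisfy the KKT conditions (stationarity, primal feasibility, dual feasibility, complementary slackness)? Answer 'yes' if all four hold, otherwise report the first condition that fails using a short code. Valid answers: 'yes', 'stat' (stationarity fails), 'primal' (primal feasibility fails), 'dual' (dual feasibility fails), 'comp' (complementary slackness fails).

Gradient of f: grad f(x) = Q x + c = (-2, 1)
Constraint values g_i(x) = a_i^T x - b_i:
  g_1((-3, -3)) = 0
Stationarity residual: grad f(x) + sum_i lambda_i a_i = (0, 0)
  -> stationarity OK
Primal feasibility (all g_i <= 0): OK
Dual feasibility (all lambda_i >= 0): OK
Complementary slackness (lambda_i * g_i(x) = 0 for all i): OK

Verdict: yes, KKT holds.

yes


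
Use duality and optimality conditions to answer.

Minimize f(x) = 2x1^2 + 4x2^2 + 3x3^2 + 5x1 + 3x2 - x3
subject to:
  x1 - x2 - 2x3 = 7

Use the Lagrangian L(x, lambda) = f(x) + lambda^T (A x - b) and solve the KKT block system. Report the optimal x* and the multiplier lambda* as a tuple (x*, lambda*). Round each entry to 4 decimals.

Form the Lagrangian:
  L(x, lambda) = (1/2) x^T Q x + c^T x + lambda^T (A x - b)
Stationarity (grad_x L = 0): Q x + c + A^T lambda = 0.
Primal feasibility: A x = b.

This gives the KKT block system:
  [ Q   A^T ] [ x     ]   [-c ]
  [ A    0  ] [ lambda ] = [ b ]

Solving the linear system:
  x*      = (0.72, -1.36, -2.46)
  lambda* = (-7.88)
  f(x*)   = 28.57

x* = (0.72, -1.36, -2.46), lambda* = (-7.88)


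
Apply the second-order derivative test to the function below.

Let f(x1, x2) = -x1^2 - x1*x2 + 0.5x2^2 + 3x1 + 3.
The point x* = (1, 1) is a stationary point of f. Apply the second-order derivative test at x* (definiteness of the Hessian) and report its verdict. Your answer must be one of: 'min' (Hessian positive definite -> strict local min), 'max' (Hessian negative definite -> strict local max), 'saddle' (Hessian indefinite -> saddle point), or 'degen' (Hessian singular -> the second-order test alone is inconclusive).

Compute the Hessian H = grad^2 f:
  H = [[-2, -1], [-1, 1]]
Verify stationarity: grad f(x*) = H x* + g = (0, 0).
Eigenvalues of H: -2.3028, 1.3028.
Eigenvalues have mixed signs, so H is indefinite -> x* is a saddle point.

saddle


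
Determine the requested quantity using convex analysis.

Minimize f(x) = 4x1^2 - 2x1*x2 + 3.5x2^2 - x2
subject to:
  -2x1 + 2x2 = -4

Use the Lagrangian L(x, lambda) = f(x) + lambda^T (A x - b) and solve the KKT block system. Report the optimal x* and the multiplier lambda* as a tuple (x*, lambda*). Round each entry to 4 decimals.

Form the Lagrangian:
  L(x, lambda) = (1/2) x^T Q x + c^T x + lambda^T (A x - b)
Stationarity (grad_x L = 0): Q x + c + A^T lambda = 0.
Primal feasibility: A x = b.

This gives the KKT block system:
  [ Q   A^T ] [ x     ]   [-c ]
  [ A    0  ] [ lambda ] = [ b ]

Solving the linear system:
  x*      = (1, -1)
  lambda* = (5)
  f(x*)   = 10.5

x* = (1, -1), lambda* = (5)


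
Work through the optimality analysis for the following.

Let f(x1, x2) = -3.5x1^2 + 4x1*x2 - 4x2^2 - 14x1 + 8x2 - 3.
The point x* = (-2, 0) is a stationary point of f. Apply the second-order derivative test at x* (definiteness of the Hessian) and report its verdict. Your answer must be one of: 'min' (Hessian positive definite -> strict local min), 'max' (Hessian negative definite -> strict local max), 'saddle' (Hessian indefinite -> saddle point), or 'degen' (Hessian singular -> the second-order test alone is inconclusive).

Compute the Hessian H = grad^2 f:
  H = [[-7, 4], [4, -8]]
Verify stationarity: grad f(x*) = H x* + g = (0, 0).
Eigenvalues of H: -11.5311, -3.4689.
Both eigenvalues < 0, so H is negative definite -> x* is a strict local max.

max


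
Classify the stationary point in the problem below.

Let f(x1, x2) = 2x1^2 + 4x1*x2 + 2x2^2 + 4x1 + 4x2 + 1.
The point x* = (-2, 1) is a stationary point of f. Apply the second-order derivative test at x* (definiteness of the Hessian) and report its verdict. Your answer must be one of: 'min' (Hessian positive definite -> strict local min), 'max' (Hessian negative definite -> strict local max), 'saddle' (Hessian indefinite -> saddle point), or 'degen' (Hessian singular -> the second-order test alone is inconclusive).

Compute the Hessian H = grad^2 f:
  H = [[4, 4], [4, 4]]
Verify stationarity: grad f(x*) = H x* + g = (0, 0).
Eigenvalues of H: 0, 8.
H has a zero eigenvalue (singular; positive semidefinite but not definite), so H is neither positive definite, negative definite, nor indefinite. The second-order test alone is inconclusive -> degen.
(Indeed, f is constant along the null direction of H through x*, so x* is not a strict local extremum.)

degen


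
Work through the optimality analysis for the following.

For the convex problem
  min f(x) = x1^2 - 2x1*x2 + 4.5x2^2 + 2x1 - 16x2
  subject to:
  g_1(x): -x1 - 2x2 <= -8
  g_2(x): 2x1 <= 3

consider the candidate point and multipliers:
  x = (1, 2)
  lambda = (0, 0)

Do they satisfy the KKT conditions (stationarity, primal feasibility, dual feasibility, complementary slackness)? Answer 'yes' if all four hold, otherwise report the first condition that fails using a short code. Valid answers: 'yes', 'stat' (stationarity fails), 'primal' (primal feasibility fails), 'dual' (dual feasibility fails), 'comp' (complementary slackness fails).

Gradient of f: grad f(x) = Q x + c = (0, 0)
Constraint values g_i(x) = a_i^T x - b_i:
  g_1((1, 2)) = 3
  g_2((1, 2)) = -1
Stationarity residual: grad f(x) + sum_i lambda_i a_i = (0, 0)
  -> stationarity OK
Primal feasibility (all g_i <= 0): FAILS
Dual feasibility (all lambda_i >= 0): OK
Complementary slackness (lambda_i * g_i(x) = 0 for all i): OK

Verdict: the first failing condition is primal_feasibility -> primal.

primal


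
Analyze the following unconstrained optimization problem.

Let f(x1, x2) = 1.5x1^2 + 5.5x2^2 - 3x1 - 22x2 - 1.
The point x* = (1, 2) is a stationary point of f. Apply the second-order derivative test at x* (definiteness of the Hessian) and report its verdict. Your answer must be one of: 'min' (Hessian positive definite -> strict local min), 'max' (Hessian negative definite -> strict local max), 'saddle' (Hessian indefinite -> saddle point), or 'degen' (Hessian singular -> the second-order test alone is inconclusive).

Compute the Hessian H = grad^2 f:
  H = [[3, 0], [0, 11]]
Verify stationarity: grad f(x*) = H x* + g = (0, 0).
Eigenvalues of H: 3, 11.
Both eigenvalues > 0, so H is positive definite -> x* is a strict local min.

min


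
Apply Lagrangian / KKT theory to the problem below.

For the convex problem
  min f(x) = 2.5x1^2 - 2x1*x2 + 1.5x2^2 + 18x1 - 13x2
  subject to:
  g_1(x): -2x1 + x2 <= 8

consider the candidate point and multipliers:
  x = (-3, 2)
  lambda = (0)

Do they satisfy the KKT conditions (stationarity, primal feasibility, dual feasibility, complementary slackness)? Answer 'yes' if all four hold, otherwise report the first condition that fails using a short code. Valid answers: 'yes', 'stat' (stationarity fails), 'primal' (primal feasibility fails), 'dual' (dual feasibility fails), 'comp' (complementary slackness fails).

Gradient of f: grad f(x) = Q x + c = (-1, -1)
Constraint values g_i(x) = a_i^T x - b_i:
  g_1((-3, 2)) = 0
Stationarity residual: grad f(x) + sum_i lambda_i a_i = (-1, -1)
  -> stationarity FAILS
Primal feasibility (all g_i <= 0): OK
Dual feasibility (all lambda_i >= 0): OK
Complementary slackness (lambda_i * g_i(x) = 0 for all i): OK

Verdict: the first failing condition is stationarity -> stat.

stat


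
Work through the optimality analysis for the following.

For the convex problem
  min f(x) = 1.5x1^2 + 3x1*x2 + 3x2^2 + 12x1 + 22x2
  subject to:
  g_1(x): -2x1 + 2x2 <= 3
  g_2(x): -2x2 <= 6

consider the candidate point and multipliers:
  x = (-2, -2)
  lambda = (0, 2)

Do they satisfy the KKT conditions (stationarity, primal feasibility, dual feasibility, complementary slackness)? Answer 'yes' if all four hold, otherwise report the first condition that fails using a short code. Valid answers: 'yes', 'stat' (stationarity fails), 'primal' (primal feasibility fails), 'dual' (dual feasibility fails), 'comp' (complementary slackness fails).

Gradient of f: grad f(x) = Q x + c = (0, 4)
Constraint values g_i(x) = a_i^T x - b_i:
  g_1((-2, -2)) = -3
  g_2((-2, -2)) = -2
Stationarity residual: grad f(x) + sum_i lambda_i a_i = (0, 0)
  -> stationarity OK
Primal feasibility (all g_i <= 0): OK
Dual feasibility (all lambda_i >= 0): OK
Complementary slackness (lambda_i * g_i(x) = 0 for all i): FAILS

Verdict: the first failing condition is complementary_slackness -> comp.

comp


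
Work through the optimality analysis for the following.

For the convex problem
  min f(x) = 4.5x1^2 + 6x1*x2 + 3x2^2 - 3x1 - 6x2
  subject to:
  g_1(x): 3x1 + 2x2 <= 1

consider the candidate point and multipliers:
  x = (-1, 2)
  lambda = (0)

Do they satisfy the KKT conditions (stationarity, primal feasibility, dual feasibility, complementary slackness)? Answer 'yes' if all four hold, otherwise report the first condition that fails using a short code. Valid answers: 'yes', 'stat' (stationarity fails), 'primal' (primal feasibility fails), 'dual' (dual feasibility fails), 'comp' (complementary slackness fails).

Gradient of f: grad f(x) = Q x + c = (0, 0)
Constraint values g_i(x) = a_i^T x - b_i:
  g_1((-1, 2)) = 0
Stationarity residual: grad f(x) + sum_i lambda_i a_i = (0, 0)
  -> stationarity OK
Primal feasibility (all g_i <= 0): OK
Dual feasibility (all lambda_i >= 0): OK
Complementary slackness (lambda_i * g_i(x) = 0 for all i): OK

Verdict: yes, KKT holds.

yes


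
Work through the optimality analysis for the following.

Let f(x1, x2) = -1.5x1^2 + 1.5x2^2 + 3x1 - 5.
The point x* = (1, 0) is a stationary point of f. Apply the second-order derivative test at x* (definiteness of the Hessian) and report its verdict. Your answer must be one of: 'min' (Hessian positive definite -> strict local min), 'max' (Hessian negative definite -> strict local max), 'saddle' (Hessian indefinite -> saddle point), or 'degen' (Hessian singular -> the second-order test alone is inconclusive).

Compute the Hessian H = grad^2 f:
  H = [[-3, 0], [0, 3]]
Verify stationarity: grad f(x*) = H x* + g = (0, 0).
Eigenvalues of H: -3, 3.
Eigenvalues have mixed signs, so H is indefinite -> x* is a saddle point.

saddle


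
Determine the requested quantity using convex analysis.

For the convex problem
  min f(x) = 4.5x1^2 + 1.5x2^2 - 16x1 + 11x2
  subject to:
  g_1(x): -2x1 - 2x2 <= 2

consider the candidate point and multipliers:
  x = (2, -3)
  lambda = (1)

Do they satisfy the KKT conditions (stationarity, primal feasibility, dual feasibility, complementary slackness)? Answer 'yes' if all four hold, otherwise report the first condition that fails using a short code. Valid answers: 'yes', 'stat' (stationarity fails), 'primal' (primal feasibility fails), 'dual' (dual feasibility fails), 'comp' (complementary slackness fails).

Gradient of f: grad f(x) = Q x + c = (2, 2)
Constraint values g_i(x) = a_i^T x - b_i:
  g_1((2, -3)) = 0
Stationarity residual: grad f(x) + sum_i lambda_i a_i = (0, 0)
  -> stationarity OK
Primal feasibility (all g_i <= 0): OK
Dual feasibility (all lambda_i >= 0): OK
Complementary slackness (lambda_i * g_i(x) = 0 for all i): OK

Verdict: yes, KKT holds.

yes


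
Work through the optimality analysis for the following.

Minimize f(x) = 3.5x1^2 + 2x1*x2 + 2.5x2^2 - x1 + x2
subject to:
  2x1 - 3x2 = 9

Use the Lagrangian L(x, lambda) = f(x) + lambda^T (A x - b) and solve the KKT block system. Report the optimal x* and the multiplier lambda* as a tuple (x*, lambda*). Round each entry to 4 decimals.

Form the Lagrangian:
  L(x, lambda) = (1/2) x^T Q x + c^T x + lambda^T (A x - b)
Stationarity (grad_x L = 0): Q x + c + A^T lambda = 0.
Primal feasibility: A x = b.

This gives the KKT block system:
  [ Q   A^T ] [ x     ]   [-c ]
  [ A    0  ] [ lambda ] = [ b ]

Solving the linear system:
  x*      = (1.3738, -2.0841)
  lambda* = (-2.2243)
  f(x*)   = 8.2804

x* = (1.3738, -2.0841), lambda* = (-2.2243)


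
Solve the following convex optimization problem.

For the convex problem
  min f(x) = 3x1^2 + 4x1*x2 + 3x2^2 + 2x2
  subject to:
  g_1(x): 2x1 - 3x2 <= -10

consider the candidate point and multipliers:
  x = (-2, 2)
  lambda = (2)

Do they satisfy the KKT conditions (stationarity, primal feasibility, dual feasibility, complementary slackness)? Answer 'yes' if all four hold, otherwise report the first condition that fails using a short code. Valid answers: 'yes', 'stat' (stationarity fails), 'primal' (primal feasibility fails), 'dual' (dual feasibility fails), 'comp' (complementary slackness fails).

Gradient of f: grad f(x) = Q x + c = (-4, 6)
Constraint values g_i(x) = a_i^T x - b_i:
  g_1((-2, 2)) = 0
Stationarity residual: grad f(x) + sum_i lambda_i a_i = (0, 0)
  -> stationarity OK
Primal feasibility (all g_i <= 0): OK
Dual feasibility (all lambda_i >= 0): OK
Complementary slackness (lambda_i * g_i(x) = 0 for all i): OK

Verdict: yes, KKT holds.

yes


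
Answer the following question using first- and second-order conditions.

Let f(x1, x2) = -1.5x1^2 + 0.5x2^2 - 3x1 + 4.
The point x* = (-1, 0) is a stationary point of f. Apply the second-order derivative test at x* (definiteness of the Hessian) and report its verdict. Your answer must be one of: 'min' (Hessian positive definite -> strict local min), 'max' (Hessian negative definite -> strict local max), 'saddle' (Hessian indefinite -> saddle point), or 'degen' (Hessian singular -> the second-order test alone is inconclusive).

Compute the Hessian H = grad^2 f:
  H = [[-3, 0], [0, 1]]
Verify stationarity: grad f(x*) = H x* + g = (0, 0).
Eigenvalues of H: -3, 1.
Eigenvalues have mixed signs, so H is indefinite -> x* is a saddle point.

saddle


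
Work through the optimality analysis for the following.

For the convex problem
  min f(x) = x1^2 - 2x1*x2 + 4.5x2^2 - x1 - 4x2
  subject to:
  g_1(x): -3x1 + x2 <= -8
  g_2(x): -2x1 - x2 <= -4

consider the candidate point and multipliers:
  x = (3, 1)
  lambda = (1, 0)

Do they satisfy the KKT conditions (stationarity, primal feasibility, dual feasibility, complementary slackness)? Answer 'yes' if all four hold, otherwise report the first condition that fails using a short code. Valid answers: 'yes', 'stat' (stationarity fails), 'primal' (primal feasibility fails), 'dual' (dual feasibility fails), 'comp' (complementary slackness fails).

Gradient of f: grad f(x) = Q x + c = (3, -1)
Constraint values g_i(x) = a_i^T x - b_i:
  g_1((3, 1)) = 0
  g_2((3, 1)) = -3
Stationarity residual: grad f(x) + sum_i lambda_i a_i = (0, 0)
  -> stationarity OK
Primal feasibility (all g_i <= 0): OK
Dual feasibility (all lambda_i >= 0): OK
Complementary slackness (lambda_i * g_i(x) = 0 for all i): OK

Verdict: yes, KKT holds.

yes


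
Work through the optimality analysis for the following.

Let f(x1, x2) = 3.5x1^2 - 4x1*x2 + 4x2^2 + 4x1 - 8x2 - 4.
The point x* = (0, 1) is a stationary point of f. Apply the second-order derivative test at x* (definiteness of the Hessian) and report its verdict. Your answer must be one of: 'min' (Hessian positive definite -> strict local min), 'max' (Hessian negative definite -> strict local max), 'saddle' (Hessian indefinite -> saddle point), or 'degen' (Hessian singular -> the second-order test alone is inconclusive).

Compute the Hessian H = grad^2 f:
  H = [[7, -4], [-4, 8]]
Verify stationarity: grad f(x*) = H x* + g = (0, 0).
Eigenvalues of H: 3.4689, 11.5311.
Both eigenvalues > 0, so H is positive definite -> x* is a strict local min.

min


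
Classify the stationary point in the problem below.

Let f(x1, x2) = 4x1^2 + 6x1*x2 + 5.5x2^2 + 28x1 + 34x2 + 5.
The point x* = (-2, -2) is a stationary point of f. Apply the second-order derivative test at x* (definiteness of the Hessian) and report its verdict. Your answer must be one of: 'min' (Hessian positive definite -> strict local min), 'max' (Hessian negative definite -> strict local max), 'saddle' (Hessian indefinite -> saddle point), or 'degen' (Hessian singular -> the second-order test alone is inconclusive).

Compute the Hessian H = grad^2 f:
  H = [[8, 6], [6, 11]]
Verify stationarity: grad f(x*) = H x* + g = (0, 0).
Eigenvalues of H: 3.3153, 15.6847.
Both eigenvalues > 0, so H is positive definite -> x* is a strict local min.

min


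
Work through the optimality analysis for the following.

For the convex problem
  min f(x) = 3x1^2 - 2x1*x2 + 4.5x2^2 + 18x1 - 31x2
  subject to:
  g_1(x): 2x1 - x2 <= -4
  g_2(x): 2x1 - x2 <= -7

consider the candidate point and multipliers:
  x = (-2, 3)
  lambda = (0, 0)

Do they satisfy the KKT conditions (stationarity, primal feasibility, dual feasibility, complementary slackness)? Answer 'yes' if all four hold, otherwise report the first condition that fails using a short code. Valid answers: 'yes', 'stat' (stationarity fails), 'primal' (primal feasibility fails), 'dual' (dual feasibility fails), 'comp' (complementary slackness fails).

Gradient of f: grad f(x) = Q x + c = (0, 0)
Constraint values g_i(x) = a_i^T x - b_i:
  g_1((-2, 3)) = -3
  g_2((-2, 3)) = 0
Stationarity residual: grad f(x) + sum_i lambda_i a_i = (0, 0)
  -> stationarity OK
Primal feasibility (all g_i <= 0): OK
Dual feasibility (all lambda_i >= 0): OK
Complementary slackness (lambda_i * g_i(x) = 0 for all i): OK

Verdict: yes, KKT holds.

yes


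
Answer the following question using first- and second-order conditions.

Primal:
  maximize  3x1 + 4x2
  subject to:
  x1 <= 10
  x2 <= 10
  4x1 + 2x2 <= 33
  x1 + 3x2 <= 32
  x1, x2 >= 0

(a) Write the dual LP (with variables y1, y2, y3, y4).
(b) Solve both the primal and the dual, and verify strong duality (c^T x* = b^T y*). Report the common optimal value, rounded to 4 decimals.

The standard primal-dual pair for 'max c^T x s.t. A x <= b, x >= 0' is:
  Dual:  min b^T y  s.t.  A^T y >= c,  y >= 0.

So the dual LP is:
  minimize  10y1 + 10y2 + 33y3 + 32y4
  subject to:
    y1 + 4y3 + y4 >= 3
    y2 + 2y3 + 3y4 >= 4
    y1, y2, y3, y4 >= 0

Solving the primal: x* = (3.5, 9.5).
  primal value c^T x* = 48.5.
Solving the dual: y* = (0, 0, 0.5, 1).
  dual value b^T y* = 48.5.
Strong duality: c^T x* = b^T y*. Confirmed.

48.5


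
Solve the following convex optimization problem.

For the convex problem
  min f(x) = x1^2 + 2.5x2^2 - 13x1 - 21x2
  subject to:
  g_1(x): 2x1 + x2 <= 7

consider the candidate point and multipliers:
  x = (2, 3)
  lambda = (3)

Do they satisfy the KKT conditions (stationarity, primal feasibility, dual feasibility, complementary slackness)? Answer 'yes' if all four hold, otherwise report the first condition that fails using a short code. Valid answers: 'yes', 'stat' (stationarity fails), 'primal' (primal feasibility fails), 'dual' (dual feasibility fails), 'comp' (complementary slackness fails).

Gradient of f: grad f(x) = Q x + c = (-9, -6)
Constraint values g_i(x) = a_i^T x - b_i:
  g_1((2, 3)) = 0
Stationarity residual: grad f(x) + sum_i lambda_i a_i = (-3, -3)
  -> stationarity FAILS
Primal feasibility (all g_i <= 0): OK
Dual feasibility (all lambda_i >= 0): OK
Complementary slackness (lambda_i * g_i(x) = 0 for all i): OK

Verdict: the first failing condition is stationarity -> stat.

stat


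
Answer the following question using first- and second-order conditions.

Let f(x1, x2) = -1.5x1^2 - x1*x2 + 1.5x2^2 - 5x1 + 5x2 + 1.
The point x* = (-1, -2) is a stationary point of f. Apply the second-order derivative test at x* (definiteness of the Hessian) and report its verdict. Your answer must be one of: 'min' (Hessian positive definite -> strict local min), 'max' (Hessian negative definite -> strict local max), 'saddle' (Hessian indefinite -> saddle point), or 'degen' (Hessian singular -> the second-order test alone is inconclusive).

Compute the Hessian H = grad^2 f:
  H = [[-3, -1], [-1, 3]]
Verify stationarity: grad f(x*) = H x* + g = (0, 0).
Eigenvalues of H: -3.1623, 3.1623.
Eigenvalues have mixed signs, so H is indefinite -> x* is a saddle point.

saddle


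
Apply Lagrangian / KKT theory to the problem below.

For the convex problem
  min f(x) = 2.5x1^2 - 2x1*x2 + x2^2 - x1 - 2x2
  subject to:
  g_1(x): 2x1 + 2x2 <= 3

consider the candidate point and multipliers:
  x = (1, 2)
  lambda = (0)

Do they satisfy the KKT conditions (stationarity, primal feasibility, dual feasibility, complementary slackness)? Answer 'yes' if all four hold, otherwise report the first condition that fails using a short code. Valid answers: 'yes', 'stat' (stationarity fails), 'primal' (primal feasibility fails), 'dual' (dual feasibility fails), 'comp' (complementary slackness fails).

Gradient of f: grad f(x) = Q x + c = (0, 0)
Constraint values g_i(x) = a_i^T x - b_i:
  g_1((1, 2)) = 3
Stationarity residual: grad f(x) + sum_i lambda_i a_i = (0, 0)
  -> stationarity OK
Primal feasibility (all g_i <= 0): FAILS
Dual feasibility (all lambda_i >= 0): OK
Complementary slackness (lambda_i * g_i(x) = 0 for all i): OK

Verdict: the first failing condition is primal_feasibility -> primal.

primal


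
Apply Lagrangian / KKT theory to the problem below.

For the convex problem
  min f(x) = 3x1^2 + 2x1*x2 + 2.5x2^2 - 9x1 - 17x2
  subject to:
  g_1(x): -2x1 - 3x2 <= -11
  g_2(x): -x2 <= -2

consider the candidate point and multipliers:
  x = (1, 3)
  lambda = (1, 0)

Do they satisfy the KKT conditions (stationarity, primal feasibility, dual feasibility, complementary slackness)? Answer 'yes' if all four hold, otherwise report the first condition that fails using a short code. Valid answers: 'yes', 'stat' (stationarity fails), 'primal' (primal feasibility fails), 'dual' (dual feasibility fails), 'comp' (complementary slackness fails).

Gradient of f: grad f(x) = Q x + c = (3, 0)
Constraint values g_i(x) = a_i^T x - b_i:
  g_1((1, 3)) = 0
  g_2((1, 3)) = -1
Stationarity residual: grad f(x) + sum_i lambda_i a_i = (1, -3)
  -> stationarity FAILS
Primal feasibility (all g_i <= 0): OK
Dual feasibility (all lambda_i >= 0): OK
Complementary slackness (lambda_i * g_i(x) = 0 for all i): OK

Verdict: the first failing condition is stationarity -> stat.

stat


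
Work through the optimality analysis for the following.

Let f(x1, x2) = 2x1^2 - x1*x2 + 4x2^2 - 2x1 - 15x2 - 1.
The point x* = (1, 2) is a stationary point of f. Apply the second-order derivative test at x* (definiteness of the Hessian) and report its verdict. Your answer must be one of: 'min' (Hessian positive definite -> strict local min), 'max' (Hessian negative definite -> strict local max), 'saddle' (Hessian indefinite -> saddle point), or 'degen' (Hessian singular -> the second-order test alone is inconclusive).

Compute the Hessian H = grad^2 f:
  H = [[4, -1], [-1, 8]]
Verify stationarity: grad f(x*) = H x* + g = (0, 0).
Eigenvalues of H: 3.7639, 8.2361.
Both eigenvalues > 0, so H is positive definite -> x* is a strict local min.

min


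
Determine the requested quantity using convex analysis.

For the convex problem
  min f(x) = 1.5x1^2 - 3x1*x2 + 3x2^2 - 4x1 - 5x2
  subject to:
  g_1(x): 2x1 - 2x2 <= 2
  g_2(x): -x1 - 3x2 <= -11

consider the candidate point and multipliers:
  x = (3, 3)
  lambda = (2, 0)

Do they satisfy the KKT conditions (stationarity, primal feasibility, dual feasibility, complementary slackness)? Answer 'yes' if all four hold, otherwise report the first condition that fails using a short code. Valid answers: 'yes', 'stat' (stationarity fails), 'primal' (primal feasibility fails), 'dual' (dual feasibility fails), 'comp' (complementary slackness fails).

Gradient of f: grad f(x) = Q x + c = (-4, 4)
Constraint values g_i(x) = a_i^T x - b_i:
  g_1((3, 3)) = -2
  g_2((3, 3)) = -1
Stationarity residual: grad f(x) + sum_i lambda_i a_i = (0, 0)
  -> stationarity OK
Primal feasibility (all g_i <= 0): OK
Dual feasibility (all lambda_i >= 0): OK
Complementary slackness (lambda_i * g_i(x) = 0 for all i): FAILS

Verdict: the first failing condition is complementary_slackness -> comp.

comp
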